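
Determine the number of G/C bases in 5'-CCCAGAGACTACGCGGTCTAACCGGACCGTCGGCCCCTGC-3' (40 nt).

28

Counting bases: T=5, G=11, A=7, C=17
Total G or C: 11 + 17 = 28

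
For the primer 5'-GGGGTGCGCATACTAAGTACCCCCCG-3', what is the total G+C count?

17

Base counts: G=8, C=9, T=4, A=5
G+C = 8 + 9 = 17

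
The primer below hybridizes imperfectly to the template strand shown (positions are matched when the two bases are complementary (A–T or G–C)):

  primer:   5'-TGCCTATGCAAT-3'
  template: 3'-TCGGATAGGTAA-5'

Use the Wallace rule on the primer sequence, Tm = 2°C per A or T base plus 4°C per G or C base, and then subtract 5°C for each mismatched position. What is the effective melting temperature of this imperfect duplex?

19°C

Primer base counts: A=3, T=4, G=2, C=3 → A+T=7, G+C=5
Perfect-match Tm = 2(7) + 4(5) = 14 + 20 = 34°C
Mismatches (positions where the bases are not complementary): 3 (at positions 1, 8, 11)
Effective Tm = 34 − 3×5 = 34 − 15 = 19°C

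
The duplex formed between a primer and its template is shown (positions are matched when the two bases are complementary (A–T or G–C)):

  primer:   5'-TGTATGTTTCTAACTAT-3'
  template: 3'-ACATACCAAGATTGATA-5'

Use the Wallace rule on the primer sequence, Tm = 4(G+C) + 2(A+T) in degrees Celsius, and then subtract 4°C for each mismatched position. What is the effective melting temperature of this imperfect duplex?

38°C

Primer base counts: A=4, T=9, G=2, C=2 → A+T=13, G+C=4
Perfect-match Tm = 2(13) + 4(4) = 26 + 16 = 42°C
Mismatches (positions where the bases are not complementary): 1 (at position 7)
Effective Tm = 42 − 1×4 = 42 − 4 = 38°C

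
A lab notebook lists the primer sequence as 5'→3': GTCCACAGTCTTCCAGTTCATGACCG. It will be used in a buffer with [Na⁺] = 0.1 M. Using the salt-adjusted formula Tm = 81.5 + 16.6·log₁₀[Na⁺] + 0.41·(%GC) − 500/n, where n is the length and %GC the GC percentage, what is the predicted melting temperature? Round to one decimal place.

Length n = 26. C=9, A=5, T=7, G=5
G+C = 14, so %GC = 14/26 × 100 = 53.846%
Salt term: 16.6 × (-1) = -16.6
GC term: 0.41 × 53.846 = 22.077; length term: −500/26 = −19.231
Tm = 81.5 + (-16.6) + 22.077 − 19.231 = 67.746 → 67.7°C

67.7°C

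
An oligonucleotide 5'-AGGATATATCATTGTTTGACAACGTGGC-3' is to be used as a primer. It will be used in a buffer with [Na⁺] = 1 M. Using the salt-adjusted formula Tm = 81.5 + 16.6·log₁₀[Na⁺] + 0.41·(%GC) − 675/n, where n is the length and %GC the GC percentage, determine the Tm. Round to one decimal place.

Length n = 28. Scanning the sequence gives G=7, C=4, A=8, T=9.
G+C = 11, so %GC = 11/28 × 100 = 39.286%
Salt term: 16.6 × (0) = 0
GC term: 0.41 × 39.286 = 16.107; length term: −675/28 = −24.107
Tm = 81.5 + (0) + 16.107 − 24.107 = 73.5 → 73.5°C

73.5°C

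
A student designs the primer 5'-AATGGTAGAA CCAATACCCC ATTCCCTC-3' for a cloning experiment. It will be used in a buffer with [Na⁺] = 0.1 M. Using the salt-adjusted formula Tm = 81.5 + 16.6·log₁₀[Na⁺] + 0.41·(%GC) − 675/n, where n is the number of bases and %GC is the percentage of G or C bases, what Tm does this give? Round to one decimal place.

Length n = 28. A=9, C=10, G=3, T=6
G+C = 13, so %GC = 13/28 × 100 = 46.429%
Salt term: 16.6 × (-1) = -16.6
GC term: 0.41 × 46.429 = 19.036; length term: −675/28 = −24.107
Tm = 81.5 + (-16.6) + 19.036 − 24.107 = 59.829 → 59.8°C

59.8°C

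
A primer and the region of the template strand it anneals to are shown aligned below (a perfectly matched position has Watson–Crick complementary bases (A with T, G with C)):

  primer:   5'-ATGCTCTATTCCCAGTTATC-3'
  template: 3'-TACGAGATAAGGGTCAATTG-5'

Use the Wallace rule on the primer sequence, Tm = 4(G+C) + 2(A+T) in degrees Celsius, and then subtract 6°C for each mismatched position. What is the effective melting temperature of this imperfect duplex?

50°C

Primer base counts: A=4, T=8, G=2, C=6 → A+T=12, G+C=8
Perfect-match Tm = 2(12) + 4(8) = 24 + 32 = 56°C
Mismatches (positions where the bases are not complementary): 1 (at position 19)
Effective Tm = 56 − 1×6 = 56 − 6 = 50°C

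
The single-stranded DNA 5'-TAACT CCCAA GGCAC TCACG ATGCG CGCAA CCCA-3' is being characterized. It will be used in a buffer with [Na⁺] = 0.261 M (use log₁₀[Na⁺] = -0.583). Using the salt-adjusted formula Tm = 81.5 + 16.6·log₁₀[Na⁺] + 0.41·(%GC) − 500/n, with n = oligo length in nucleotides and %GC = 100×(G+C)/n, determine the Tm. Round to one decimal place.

81.2°C

Length n = 34. Counting bases: T=4, A=10, C=14, G=6
G+C = 20, so %GC = 20/34 × 100 = 58.824%
Salt term: 16.6 × (-0.583) = -9.678
GC term: 0.41 × 58.824 = 24.118; length term: −500/34 = −14.706
Tm = 81.5 + (-9.678) + 24.118 − 14.706 = 81.234 → 81.2°C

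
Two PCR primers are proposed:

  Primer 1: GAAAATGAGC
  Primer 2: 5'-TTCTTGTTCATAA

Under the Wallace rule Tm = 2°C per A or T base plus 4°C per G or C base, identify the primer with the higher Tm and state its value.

Primer 1: A+T=6, G+C=4 → Tm = 2(6)+4(4) = 28°C
Primer 2: A+T=10, G+C=3 → Tm = 2(10)+4(3) = 32°C
28°C vs 32°C → primer 2 is higher.

Primer 2, 32°C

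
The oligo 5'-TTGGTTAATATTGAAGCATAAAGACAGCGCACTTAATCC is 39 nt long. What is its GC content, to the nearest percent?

36%

A=14, G=7, C=7, T=11
G+C = 7 + 7 = 14 out of 39 bases
%GC = 14/39 × 100 = 35.9% ≈ 36%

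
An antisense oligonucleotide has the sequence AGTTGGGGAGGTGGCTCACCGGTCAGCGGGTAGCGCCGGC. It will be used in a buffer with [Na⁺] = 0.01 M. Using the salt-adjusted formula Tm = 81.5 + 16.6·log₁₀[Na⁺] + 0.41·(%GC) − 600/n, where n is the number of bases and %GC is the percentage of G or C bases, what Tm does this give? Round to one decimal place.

63.0°C

Length n = 40. Base counts: C=10, G=19, T=6, A=5
G+C = 29, so %GC = 29/40 × 100 = 72.5%
Salt term: 16.6 × (-2) = -33.2
GC term: 0.41 × 72.5 = 29.725; length term: −600/40 = −15
Tm = 81.5 + (-33.2) + 29.725 − 15 = 63.025 → 63.0°C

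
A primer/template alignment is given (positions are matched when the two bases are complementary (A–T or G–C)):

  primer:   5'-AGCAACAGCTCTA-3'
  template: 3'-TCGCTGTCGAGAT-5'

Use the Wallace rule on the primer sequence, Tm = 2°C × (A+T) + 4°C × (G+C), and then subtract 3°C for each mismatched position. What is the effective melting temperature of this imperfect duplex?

35°C

Primer base counts: A=5, T=2, G=2, C=4 → A+T=7, G+C=6
Perfect-match Tm = 2(7) + 4(6) = 14 + 24 = 38°C
Mismatches (positions where the bases are not complementary): 1 (at position 4)
Effective Tm = 38 − 1×3 = 38 − 3 = 35°C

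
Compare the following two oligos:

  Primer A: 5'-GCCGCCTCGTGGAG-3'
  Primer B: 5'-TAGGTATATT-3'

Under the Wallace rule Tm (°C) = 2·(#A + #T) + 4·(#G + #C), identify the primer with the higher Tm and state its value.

Primer A: A+T=3, G+C=11 → Tm = 2(3)+4(11) = 50°C
Primer B: A+T=8, G+C=2 → Tm = 2(8)+4(2) = 24°C
50°C vs 24°C → primer A is higher.

Primer A, 50°C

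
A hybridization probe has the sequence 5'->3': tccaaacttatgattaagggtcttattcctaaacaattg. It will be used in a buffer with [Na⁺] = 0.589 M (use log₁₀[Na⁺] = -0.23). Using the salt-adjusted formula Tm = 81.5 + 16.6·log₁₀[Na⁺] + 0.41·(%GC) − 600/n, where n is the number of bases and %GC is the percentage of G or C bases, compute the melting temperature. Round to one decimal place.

74.9°C

Length n = 39. Counting bases: C=7, G=5, A=13, T=14
G+C = 12, so %GC = 12/39 × 100 = 30.769%
Salt term: 16.6 × (-0.23) = -3.818
GC term: 0.41 × 30.769 = 12.615; length term: −600/39 = −15.385
Tm = 81.5 + (-3.818) + 12.615 − 15.385 = 74.912 → 74.9°C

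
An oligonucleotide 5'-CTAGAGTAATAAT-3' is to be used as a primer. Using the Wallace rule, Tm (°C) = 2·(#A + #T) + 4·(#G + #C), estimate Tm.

32°C

Base counts: T=4, A=6, C=1, G=2
So N_AT = 10 and N_GC = 3.
Tm = 2(10) + 4(3) = 20 + 12 = 32°C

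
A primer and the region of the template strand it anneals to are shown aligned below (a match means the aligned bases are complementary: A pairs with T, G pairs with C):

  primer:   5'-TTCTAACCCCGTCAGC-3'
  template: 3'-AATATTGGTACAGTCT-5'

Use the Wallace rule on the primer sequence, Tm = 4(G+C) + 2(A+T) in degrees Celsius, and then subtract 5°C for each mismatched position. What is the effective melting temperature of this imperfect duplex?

30°C

Primer base counts: A=3, T=4, G=2, C=7 → A+T=7, G+C=9
Perfect-match Tm = 2(7) + 4(9) = 14 + 36 = 50°C
Mismatches (positions where the bases are not complementary): 4 (at positions 3, 9, 10, 16)
Effective Tm = 50 − 4×5 = 50 − 20 = 30°C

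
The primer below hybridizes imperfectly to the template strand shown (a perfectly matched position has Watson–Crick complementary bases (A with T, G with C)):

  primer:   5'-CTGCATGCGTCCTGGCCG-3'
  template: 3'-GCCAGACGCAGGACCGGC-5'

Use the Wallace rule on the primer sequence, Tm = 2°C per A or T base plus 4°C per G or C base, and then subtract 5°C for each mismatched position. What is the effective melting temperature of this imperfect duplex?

47°C

Primer base counts: A=1, T=4, G=6, C=7 → A+T=5, G+C=13
Perfect-match Tm = 2(5) + 4(13) = 10 + 52 = 62°C
Mismatches (positions where the bases are not complementary): 3 (at positions 2, 4, 5)
Effective Tm = 62 − 3×5 = 62 − 15 = 47°C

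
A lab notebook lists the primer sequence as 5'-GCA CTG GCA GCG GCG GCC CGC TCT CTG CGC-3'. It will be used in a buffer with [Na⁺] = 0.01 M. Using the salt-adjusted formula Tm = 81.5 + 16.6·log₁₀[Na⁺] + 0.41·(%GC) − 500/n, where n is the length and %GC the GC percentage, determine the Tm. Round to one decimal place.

Length n = 30. C=13, A=2, T=4, G=11
G+C = 24, so %GC = 24/30 × 100 = 80%
Salt term: 16.6 × (-2) = -33.2
GC term: 0.41 × 80 = 32.8; length term: −500/30 = −16.667
Tm = 81.5 + (-33.2) + 32.8 − 16.667 = 64.433 → 64.4°C

64.4°C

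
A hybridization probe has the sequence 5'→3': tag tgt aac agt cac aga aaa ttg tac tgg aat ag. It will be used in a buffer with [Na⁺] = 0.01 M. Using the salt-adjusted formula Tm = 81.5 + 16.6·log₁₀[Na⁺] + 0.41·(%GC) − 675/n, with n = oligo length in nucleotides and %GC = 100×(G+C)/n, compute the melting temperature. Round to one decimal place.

Length n = 35. C=4, A=14, G=8, T=9
G+C = 12, so %GC = 12/35 × 100 = 34.286%
Salt term: 16.6 × (-2) = -33.2
GC term: 0.41 × 34.286 = 14.057; length term: −675/35 = −19.286
Tm = 81.5 + (-33.2) + 14.057 − 19.286 = 43.071 → 43.1°C

43.1°C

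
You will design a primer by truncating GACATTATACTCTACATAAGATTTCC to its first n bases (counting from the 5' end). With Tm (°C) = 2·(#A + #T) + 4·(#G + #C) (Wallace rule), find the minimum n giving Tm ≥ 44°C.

First 16 bases: GACATTATACTCTACA → Tm = 42°C (< 44°C)
First 17 bases: GACATTATACTCTACAT → Tm = 44°C (≥ 44°C)
Each additional base adds 2°C (A/T) or 4°C (G/C), so Tm is non-decreasing in n; n = 17 is the first length to reach 44°C.

n = 17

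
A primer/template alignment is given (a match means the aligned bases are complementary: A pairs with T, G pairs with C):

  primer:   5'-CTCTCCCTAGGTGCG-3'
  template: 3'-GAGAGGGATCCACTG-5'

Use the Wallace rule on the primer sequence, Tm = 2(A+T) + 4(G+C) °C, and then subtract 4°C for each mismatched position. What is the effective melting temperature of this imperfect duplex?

Primer base counts: A=1, T=4, G=4, C=6 → A+T=5, G+C=10
Perfect-match Tm = 2(5) + 4(10) = 10 + 40 = 50°C
Mismatches (positions where the bases are not complementary): 2 (at positions 14, 15)
Effective Tm = 50 − 2×4 = 50 − 8 = 42°C

42°C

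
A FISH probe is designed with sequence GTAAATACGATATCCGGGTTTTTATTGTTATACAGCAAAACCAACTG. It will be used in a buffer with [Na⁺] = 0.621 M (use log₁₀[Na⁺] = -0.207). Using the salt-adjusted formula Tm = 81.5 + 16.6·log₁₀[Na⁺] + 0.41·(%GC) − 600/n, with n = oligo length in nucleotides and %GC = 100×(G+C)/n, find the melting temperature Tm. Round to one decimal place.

79.3°C

Length n = 47. A=16, G=8, C=8, T=15
G+C = 16, so %GC = 16/47 × 100 = 34.043%
Salt term: 16.6 × (-0.207) = -3.436
GC term: 0.41 × 34.043 = 13.958; length term: −600/47 = −12.766
Tm = 81.5 + (-3.436) + 13.958 − 12.766 = 79.256 → 79.3°C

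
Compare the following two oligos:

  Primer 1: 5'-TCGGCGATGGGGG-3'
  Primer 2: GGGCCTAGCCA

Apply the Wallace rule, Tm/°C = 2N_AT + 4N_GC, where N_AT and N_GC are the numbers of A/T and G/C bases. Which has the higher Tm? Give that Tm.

Primer 1: A+T=3, G+C=10 → Tm = 2(3)+4(10) = 46°C
Primer 2: A+T=3, G+C=8 → Tm = 2(3)+4(8) = 38°C
46°C vs 38°C → primer 1 is higher.

Primer 1, 46°C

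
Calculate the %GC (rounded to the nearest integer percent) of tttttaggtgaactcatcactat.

A=6, C=4, T=10, G=3
G+C = 3 + 4 = 7 out of 23 bases
%GC = 7/23 × 100 = 30.43% ≈ 30%

30%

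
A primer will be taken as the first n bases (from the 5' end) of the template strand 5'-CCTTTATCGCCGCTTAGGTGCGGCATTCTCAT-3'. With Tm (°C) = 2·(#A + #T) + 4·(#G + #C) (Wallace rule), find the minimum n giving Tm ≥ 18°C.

First 6 bases: CCTTTA → Tm = 16°C (< 18°C)
First 7 bases: CCTTTAT → Tm = 18°C (≥ 18°C)
Each additional base adds 2°C (A/T) or 4°C (G/C), so Tm is non-decreasing in n; n = 7 is the first length to reach 18°C.

n = 7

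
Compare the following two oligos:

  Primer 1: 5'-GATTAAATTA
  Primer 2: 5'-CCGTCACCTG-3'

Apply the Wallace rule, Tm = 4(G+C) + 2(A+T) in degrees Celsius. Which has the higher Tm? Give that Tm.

Primer 2, 34°C

Primer 1: A+T=9, G+C=1 → Tm = 2(9)+4(1) = 22°C
Primer 2: A+T=3, G+C=7 → Tm = 2(3)+4(7) = 34°C
22°C vs 34°C → primer 2 is higher.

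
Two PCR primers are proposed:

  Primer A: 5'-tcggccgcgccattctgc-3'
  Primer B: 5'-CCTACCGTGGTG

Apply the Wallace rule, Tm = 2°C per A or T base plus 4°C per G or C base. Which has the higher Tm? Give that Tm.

Primer A, 62°C

Primer A: A+T=5, G+C=13 → Tm = 2(5)+4(13) = 62°C
Primer B: A+T=4, G+C=8 → Tm = 2(4)+4(8) = 40°C
62°C vs 40°C → primer A is higher.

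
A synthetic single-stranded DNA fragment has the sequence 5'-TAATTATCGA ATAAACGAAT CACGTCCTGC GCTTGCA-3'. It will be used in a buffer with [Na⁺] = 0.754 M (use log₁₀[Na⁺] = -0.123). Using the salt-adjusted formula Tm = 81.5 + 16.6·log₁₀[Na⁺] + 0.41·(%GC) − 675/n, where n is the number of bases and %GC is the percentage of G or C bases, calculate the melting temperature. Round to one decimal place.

77.8°C

Length n = 37. Base counts: A=12, T=10, C=9, G=6
G+C = 15, so %GC = 15/37 × 100 = 40.541%
Salt term: 16.6 × (-0.123) = -2.042
GC term: 0.41 × 40.541 = 16.622; length term: −675/37 = −18.243
Tm = 81.5 + (-2.042) + 16.622 − 18.243 = 77.837 → 77.8°C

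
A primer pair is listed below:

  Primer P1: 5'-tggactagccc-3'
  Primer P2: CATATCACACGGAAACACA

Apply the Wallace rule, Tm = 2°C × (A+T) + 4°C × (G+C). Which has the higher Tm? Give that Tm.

Primer P1: A+T=4, G+C=7 → Tm = 2(4)+4(7) = 36°C
Primer P2: A+T=11, G+C=8 → Tm = 2(11)+4(8) = 54°C
36°C vs 54°C → primer P2 is higher.

Primer P2, 54°C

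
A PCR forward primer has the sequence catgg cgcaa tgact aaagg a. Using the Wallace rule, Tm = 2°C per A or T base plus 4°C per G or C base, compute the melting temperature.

62°C

Base counts: C=4, A=8, T=3, G=6
A+T = 11, G+C = 10
Tm = 2×11 + 4×10 = 62°C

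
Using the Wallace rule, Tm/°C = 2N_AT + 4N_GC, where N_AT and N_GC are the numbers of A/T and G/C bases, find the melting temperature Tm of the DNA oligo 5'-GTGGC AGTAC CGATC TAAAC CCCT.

Base counts: G=5, T=5, C=8, A=6
A+T = 11, G+C = 13
Tm = 2×11 + 4×13 = 74°C

74°C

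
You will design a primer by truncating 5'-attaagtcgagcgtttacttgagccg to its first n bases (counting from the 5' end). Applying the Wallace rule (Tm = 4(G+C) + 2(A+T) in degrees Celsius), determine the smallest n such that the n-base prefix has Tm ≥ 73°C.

n = 26

First 25 bases: ATTAAGTCGAGCGTTTACTTGAGCC → Tm = 72°C (< 73°C)
First 26 bases: ATTAAGTCGAGCGTTTACTTGAGCCG → Tm = 76°C (≥ 73°C)
Each additional base adds 2°C (A/T) or 4°C (G/C), so Tm is non-decreasing in n; n = 26 is the first length to reach 73°C.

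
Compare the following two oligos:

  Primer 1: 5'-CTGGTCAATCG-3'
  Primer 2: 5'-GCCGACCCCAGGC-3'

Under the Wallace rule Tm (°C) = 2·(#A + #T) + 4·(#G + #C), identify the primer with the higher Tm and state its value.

Primer 2, 48°C

Primer 1: A+T=5, G+C=6 → Tm = 2(5)+4(6) = 34°C
Primer 2: A+T=2, G+C=11 → Tm = 2(2)+4(11) = 48°C
34°C vs 48°C → primer 2 is higher.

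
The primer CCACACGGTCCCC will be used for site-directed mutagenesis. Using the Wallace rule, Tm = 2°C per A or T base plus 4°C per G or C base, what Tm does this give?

Scanning the sequence gives C=8, T=1, G=2, A=2.
A+T = 3, G+C = 10
Tm = 2×3 + 4×10 = 46°C

46°C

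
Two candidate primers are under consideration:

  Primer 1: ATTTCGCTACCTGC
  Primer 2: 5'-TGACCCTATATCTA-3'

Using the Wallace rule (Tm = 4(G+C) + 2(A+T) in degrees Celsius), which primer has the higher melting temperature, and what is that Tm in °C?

Primer 1, 42°C

Primer 1: A+T=7, G+C=7 → Tm = 2(7)+4(7) = 42°C
Primer 2: A+T=9, G+C=5 → Tm = 2(9)+4(5) = 38°C
42°C vs 38°C → primer 1 is higher.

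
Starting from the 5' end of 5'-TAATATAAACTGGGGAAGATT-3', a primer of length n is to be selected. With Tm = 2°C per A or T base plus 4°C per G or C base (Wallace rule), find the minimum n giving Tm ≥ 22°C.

First 9 bases: TAATATAAA → Tm = 18°C (< 22°C)
First 10 bases: TAATATAAAC → Tm = 22°C (≥ 22°C)
Each additional base adds 2°C (A/T) or 4°C (G/C), so Tm is non-decreasing in n; n = 10 is the first length to reach 22°C.

n = 10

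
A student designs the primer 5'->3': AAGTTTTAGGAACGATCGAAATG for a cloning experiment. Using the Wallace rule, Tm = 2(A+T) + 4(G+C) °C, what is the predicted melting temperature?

T=6, G=6, A=9, C=2
A+T = 15, G+C = 8
Tm = 4·8 + 2·15 = 32 + 30 = 62°C

62°C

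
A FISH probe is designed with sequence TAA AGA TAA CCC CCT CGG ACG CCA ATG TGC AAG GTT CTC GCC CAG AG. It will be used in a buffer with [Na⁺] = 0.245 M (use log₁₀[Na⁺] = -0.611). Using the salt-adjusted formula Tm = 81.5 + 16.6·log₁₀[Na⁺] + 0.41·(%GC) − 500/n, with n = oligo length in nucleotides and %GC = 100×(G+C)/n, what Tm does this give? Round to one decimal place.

Length n = 47. Base counts: C=15, A=13, G=11, T=8
G+C = 26, so %GC = 26/47 × 100 = 55.319%
Salt term: 16.6 × (-0.611) = -10.143
GC term: 0.41 × 55.319 = 22.681; length term: −500/47 = −10.638
Tm = 81.5 + (-10.143) + 22.681 − 10.638 = 83.4 → 83.4°C

83.4°C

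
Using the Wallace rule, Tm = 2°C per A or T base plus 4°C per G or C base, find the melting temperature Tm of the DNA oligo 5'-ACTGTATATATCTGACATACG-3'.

Base counts: A=7, T=7, G=3, C=4
A+T = 14, G+C = 7
Tm = 4·7 + 2·14 = 28 + 28 = 56°C

56°C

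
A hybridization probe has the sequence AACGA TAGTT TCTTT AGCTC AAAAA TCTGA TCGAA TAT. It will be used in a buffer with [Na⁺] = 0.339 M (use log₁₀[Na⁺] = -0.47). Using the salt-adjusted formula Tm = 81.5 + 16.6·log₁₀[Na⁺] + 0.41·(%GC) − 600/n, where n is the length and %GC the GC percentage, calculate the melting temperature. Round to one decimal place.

69.8°C

Length n = 38. Base counts: G=5, C=6, T=13, A=14
G+C = 11, so %GC = 11/38 × 100 = 28.947%
Salt term: 16.6 × (-0.47) = -7.802
GC term: 0.41 × 28.947 = 11.868; length term: −600/38 = −15.789
Tm = 81.5 + (-7.802) + 11.868 − 15.789 = 69.777 → 69.8°C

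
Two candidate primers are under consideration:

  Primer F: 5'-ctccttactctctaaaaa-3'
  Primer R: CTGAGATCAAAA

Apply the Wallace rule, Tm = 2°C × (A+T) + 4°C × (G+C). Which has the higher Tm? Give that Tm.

Primer F: A+T=12, G+C=6 → Tm = 2(12)+4(6) = 48°C
Primer R: A+T=8, G+C=4 → Tm = 2(8)+4(4) = 32°C
48°C vs 32°C → primer F is higher.

Primer F, 48°C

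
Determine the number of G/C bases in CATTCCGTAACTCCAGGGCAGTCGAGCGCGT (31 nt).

Scanning the sequence gives C=10, T=6, A=6, G=9.
G+C = 9 + 10 = 19

19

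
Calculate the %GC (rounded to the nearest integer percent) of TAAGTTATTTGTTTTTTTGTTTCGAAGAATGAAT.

21%

Scanning the sequence gives T=18, A=9, G=6, C=1.
G+C = 6 + 1 = 7 out of 34 bases
%GC = 7/34 × 100 = 20.59% ≈ 21%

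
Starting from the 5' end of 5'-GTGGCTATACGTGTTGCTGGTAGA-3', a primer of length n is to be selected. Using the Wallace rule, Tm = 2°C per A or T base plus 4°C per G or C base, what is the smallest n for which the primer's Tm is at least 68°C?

n = 23

First 22 bases: GTGGCTATACGTGTTGCTGGTA → Tm = 66°C (< 68°C)
First 23 bases: GTGGCTATACGTGTTGCTGGTAG → Tm = 70°C (≥ 68°C)
Since every base adds ≥2°C, Tm only increases with n, so the threshold is first crossed at n = 23.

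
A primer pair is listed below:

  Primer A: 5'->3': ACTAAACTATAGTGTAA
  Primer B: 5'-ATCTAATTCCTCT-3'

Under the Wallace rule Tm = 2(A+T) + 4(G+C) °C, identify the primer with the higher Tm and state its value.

Primer A: A+T=13, G+C=4 → Tm = 2(13)+4(4) = 42°C
Primer B: A+T=9, G+C=4 → Tm = 2(9)+4(4) = 34°C
42°C vs 34°C → primer A is higher.

Primer A, 42°C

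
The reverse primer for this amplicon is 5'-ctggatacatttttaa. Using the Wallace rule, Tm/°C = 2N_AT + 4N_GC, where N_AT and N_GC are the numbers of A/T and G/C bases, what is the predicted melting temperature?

40°C

C=2, A=5, G=2, T=7
So N_AT = 12 and N_GC = 4.
Tm = 2(12) + 4(4) = 24 + 16 = 40°C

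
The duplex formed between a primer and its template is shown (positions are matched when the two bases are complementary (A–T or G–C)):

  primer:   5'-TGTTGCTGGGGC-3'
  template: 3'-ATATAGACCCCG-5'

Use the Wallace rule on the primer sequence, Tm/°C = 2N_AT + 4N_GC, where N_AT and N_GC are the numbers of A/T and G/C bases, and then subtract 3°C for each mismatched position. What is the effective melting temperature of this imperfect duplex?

31°C

Primer base counts: A=0, T=4, G=6, C=2 → A+T=4, G+C=8
Perfect-match Tm = 2(4) + 4(8) = 8 + 32 = 40°C
Mismatches (positions where the bases are not complementary): 3 (at positions 2, 4, 5)
Effective Tm = 40 − 3×3 = 40 − 9 = 31°C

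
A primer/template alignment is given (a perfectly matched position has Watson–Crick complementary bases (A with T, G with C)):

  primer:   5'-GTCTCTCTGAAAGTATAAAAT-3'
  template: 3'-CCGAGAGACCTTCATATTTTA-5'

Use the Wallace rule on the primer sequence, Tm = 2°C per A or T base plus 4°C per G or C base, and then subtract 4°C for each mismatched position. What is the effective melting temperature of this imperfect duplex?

46°C

Primer base counts: A=8, T=7, G=3, C=3 → A+T=15, G+C=6
Perfect-match Tm = 2(15) + 4(6) = 30 + 24 = 54°C
Mismatches (positions where the bases are not complementary): 2 (at positions 2, 10)
Effective Tm = 54 − 2×4 = 54 − 8 = 46°C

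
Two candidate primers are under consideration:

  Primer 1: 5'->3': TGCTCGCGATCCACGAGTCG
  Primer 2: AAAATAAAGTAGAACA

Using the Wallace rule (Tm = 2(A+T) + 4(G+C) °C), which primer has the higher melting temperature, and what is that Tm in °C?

Primer 1, 66°C

Primer 1: A+T=7, G+C=13 → Tm = 2(7)+4(13) = 66°C
Primer 2: A+T=13, G+C=3 → Tm = 2(13)+4(3) = 38°C
66°C vs 38°C → primer 1 is higher.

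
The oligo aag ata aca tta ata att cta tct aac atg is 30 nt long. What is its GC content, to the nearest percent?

Counting bases: C=4, G=2, T=10, A=14
G+C = 2 + 4 = 6 out of 30 bases
%GC = 6/30 × 100 = 20% ≈ 20%

20%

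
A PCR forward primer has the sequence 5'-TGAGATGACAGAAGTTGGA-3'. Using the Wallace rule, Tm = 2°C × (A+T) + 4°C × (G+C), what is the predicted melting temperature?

54°C

Base counts: T=4, C=1, A=7, G=7
So N_AT = 11 and N_GC = 8.
Tm = 2(11) + 4(8) = 22 + 32 = 54°C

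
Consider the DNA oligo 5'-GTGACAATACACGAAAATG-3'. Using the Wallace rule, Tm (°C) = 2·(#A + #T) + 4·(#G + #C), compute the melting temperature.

C=3, T=3, A=9, G=4
AT pairs contribute 12, GC pairs contribute 7.
Tm = 2×12 + 4×7 = 52°C

52°C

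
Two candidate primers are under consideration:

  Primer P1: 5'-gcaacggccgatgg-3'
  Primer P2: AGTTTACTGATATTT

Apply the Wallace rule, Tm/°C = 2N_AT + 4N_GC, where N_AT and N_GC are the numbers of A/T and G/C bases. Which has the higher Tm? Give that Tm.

Primer P1, 48°C

Primer P1: A+T=4, G+C=10 → Tm = 2(4)+4(10) = 48°C
Primer P2: A+T=12, G+C=3 → Tm = 2(12)+4(3) = 36°C
48°C vs 36°C → primer P1 is higher.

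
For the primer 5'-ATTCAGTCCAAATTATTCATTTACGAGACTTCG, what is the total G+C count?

Counting bases: T=12, C=7, A=10, G=4
Total G or C: 4 + 7 = 11

11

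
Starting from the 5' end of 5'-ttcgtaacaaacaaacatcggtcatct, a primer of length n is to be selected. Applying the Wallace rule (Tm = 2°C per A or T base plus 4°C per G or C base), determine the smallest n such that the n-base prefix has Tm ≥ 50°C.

First 18 bases: TTCGTAACAAACAAACAT → Tm = 46°C (< 50°C)
First 19 bases: TTCGTAACAAACAAACATC → Tm = 50°C (≥ 50°C)
Each additional base adds 2°C (A/T) or 4°C (G/C), so Tm is non-decreasing in n; n = 19 is the first length to reach 50°C.

n = 19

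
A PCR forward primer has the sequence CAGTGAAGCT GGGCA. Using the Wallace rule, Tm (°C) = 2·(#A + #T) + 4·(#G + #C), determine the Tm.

48°C

C=3, G=6, A=4, T=2
A+T = 6, G+C = 9
Tm = 2(6) + 4(9) = 12 + 36 = 48°C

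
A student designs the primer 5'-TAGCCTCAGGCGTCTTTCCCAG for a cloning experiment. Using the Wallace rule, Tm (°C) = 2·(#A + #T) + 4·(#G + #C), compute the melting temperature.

Base counts: C=8, A=3, G=5, T=6
So N_AT = 9 and N_GC = 13.
Tm = 4·13 + 2·9 = 52 + 18 = 70°C

70°C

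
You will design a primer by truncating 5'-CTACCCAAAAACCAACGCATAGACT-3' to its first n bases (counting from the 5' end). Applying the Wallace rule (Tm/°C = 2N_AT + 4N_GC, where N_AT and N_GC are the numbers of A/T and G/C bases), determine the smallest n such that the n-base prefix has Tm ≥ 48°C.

n = 17

First 16 bases: CTACCCAAAAACCAAC → Tm = 46°C (< 48°C)
First 17 bases: CTACCCAAAAACCAACG → Tm = 50°C (≥ 48°C)
Since every base adds ≥2°C, Tm only increases with n, so the threshold is first crossed at n = 17.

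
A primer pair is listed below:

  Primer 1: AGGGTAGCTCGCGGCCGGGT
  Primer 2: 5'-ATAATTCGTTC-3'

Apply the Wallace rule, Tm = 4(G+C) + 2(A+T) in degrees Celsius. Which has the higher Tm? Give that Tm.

Primer 1: A+T=5, G+C=15 → Tm = 2(5)+4(15) = 70°C
Primer 2: A+T=8, G+C=3 → Tm = 2(8)+4(3) = 28°C
70°C vs 28°C → primer 1 is higher.

Primer 1, 70°C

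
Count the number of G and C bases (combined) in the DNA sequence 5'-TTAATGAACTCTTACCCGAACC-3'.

T=6, G=2, A=7, C=7
Total G or C: 2 + 7 = 9

9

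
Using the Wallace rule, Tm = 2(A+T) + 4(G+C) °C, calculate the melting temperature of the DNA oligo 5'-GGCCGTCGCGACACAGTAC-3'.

64°C

Counting bases: T=2, G=6, C=7, A=4
AT pairs contribute 6, GC pairs contribute 13.
Tm = 2×6 + 4×13 = 64°C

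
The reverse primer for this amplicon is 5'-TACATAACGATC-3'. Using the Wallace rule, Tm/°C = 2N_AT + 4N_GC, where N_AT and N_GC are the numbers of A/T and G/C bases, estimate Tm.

Base counts: A=5, G=1, C=3, T=3
A+T = 8, G+C = 4
Tm = 2(8) + 4(4) = 16 + 16 = 32°C

32°C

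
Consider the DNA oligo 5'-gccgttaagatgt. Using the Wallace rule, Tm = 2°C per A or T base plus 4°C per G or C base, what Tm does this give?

38°C

T=4, A=3, G=4, C=2
So N_AT = 7 and N_GC = 6.
Tm = 4·6 + 2·7 = 24 + 14 = 38°C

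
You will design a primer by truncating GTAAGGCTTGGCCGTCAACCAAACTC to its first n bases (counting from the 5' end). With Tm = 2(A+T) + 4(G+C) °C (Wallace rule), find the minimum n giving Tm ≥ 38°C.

First 11 bases: GTAAGGCTTGG → Tm = 34°C (< 38°C)
First 12 bases: GTAAGGCTTGGC → Tm = 38°C (≥ 38°C)
Since every base adds ≥2°C, Tm only increases with n, so the threshold is first crossed at n = 12.

n = 12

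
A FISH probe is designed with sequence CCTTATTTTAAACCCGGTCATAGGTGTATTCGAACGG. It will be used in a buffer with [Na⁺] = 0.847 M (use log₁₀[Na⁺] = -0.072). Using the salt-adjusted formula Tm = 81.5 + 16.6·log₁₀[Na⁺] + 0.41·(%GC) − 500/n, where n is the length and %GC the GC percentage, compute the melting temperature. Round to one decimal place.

Length n = 37. Counting bases: C=8, G=8, A=9, T=12
G+C = 16, so %GC = 16/37 × 100 = 43.243%
Salt term: 16.6 × (-0.072) = -1.195
GC term: 0.41 × 43.243 = 17.73; length term: −500/37 = −13.514
Tm = 81.5 + (-1.195) + 17.73 − 13.514 = 84.521 → 84.5°C

84.5°C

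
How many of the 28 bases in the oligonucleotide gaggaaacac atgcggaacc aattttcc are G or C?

Scanning the sequence gives T=5, G=6, C=7, A=10.
G+C = 6 + 7 = 13

13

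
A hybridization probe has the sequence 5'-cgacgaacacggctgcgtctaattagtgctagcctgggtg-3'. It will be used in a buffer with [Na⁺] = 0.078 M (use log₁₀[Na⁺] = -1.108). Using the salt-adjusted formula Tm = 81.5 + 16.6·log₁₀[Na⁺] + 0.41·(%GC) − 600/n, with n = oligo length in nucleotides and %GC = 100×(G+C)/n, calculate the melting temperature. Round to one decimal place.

71.7°C

Length n = 40. Scanning the sequence gives C=10, G=13, T=9, A=8.
G+C = 23, so %GC = 23/40 × 100 = 57.5%
Salt term: 16.6 × (-1.108) = -18.393
GC term: 0.41 × 57.5 = 23.575; length term: −600/40 = −15
Tm = 81.5 + (-18.393) + 23.575 − 15 = 71.682 → 71.7°C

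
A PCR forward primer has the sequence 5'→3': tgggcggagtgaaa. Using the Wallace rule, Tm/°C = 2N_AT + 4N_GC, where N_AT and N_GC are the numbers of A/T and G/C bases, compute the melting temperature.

44°C

Scanning the sequence gives C=1, G=7, T=2, A=4.
A+T = 6, G+C = 8
Tm = 2(6) + 4(8) = 12 + 32 = 44°C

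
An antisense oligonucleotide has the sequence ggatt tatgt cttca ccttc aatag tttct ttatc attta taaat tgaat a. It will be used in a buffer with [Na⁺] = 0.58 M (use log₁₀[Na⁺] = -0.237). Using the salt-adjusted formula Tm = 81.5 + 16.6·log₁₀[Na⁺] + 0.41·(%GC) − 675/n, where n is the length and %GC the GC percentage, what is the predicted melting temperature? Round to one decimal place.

74.0°C

Length n = 51. T=24, A=15, G=5, C=7
G+C = 12, so %GC = 12/51 × 100 = 23.529%
Salt term: 16.6 × (-0.237) = -3.934
GC term: 0.41 × 23.529 = 9.647; length term: −675/51 = −13.235
Tm = 81.5 + (-3.934) + 9.647 − 13.235 = 73.978 → 74.0°C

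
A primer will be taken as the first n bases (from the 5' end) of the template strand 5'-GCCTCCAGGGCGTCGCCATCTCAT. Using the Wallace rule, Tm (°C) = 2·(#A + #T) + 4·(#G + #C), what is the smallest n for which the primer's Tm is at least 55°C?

n = 16

First 15 bases: GCCTCCAGGGCGTCG → Tm = 54°C (< 55°C)
First 16 bases: GCCTCCAGGGCGTCGC → Tm = 58°C (≥ 55°C)
Since every base adds ≥2°C, Tm only increases with n, so the threshold is first crossed at n = 16.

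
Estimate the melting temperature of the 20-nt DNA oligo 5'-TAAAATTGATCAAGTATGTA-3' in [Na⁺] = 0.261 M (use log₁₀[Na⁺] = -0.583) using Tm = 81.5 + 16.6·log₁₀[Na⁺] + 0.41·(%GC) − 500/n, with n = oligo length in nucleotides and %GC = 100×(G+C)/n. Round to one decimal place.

55.0°C

Length n = 20. G=3, T=7, A=9, C=1
G+C = 4, so %GC = 4/20 × 100 = 20%
Salt term: 16.6 × (-0.583) = -9.678
GC term: 0.41 × 20 = 8.2; length term: −500/20 = −25
Tm = 81.5 + (-9.678) + 8.2 − 25 = 55.022 → 55.0°C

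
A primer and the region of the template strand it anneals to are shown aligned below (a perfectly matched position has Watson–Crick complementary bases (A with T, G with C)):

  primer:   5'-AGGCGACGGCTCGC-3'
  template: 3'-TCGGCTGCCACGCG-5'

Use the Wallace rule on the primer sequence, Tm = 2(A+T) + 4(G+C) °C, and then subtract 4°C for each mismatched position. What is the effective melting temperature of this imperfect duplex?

Primer base counts: A=2, T=1, G=6, C=5 → A+T=3, G+C=11
Perfect-match Tm = 2(3) + 4(11) = 6 + 44 = 50°C
Mismatches (positions where the bases are not complementary): 3 (at positions 3, 10, 11)
Effective Tm = 50 − 3×4 = 50 − 12 = 38°C

38°C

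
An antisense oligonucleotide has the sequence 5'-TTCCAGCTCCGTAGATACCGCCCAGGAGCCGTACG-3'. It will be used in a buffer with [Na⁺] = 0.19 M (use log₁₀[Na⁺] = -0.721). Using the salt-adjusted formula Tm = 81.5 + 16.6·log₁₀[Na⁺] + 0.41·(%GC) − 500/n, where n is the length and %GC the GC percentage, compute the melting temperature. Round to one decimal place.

81.0°C

Length n = 35. G=9, T=6, C=13, A=7
G+C = 22, so %GC = 22/35 × 100 = 62.857%
Salt term: 16.6 × (-0.721) = -11.969
GC term: 0.41 × 62.857 = 25.771; length term: −500/35 = −14.286
Tm = 81.5 + (-11.969) + 25.771 − 14.286 = 81.016 → 81.0°C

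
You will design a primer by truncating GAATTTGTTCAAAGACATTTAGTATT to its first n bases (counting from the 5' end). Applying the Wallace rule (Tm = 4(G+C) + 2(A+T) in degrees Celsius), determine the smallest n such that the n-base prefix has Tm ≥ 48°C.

n = 19

First 18 bases: GAATTTGTTCAAAGACAT → Tm = 46°C (< 48°C)
First 19 bases: GAATTTGTTCAAAGACATT → Tm = 48°C (≥ 48°C)
Each additional base adds 2°C (A/T) or 4°C (G/C), so Tm is non-decreasing in n; n = 19 is the first length to reach 48°C.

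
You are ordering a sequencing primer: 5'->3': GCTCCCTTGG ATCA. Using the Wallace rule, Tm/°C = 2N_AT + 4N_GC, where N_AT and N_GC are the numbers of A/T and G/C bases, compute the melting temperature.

Scanning the sequence gives A=2, C=5, G=3, T=4.
AT pairs contribute 6, GC pairs contribute 8.
Tm = 4·8 + 2·6 = 32 + 12 = 44°C

44°C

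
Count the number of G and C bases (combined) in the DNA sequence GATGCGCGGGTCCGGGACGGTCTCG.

Base counts: T=4, A=2, C=7, G=12
G+C = 12 + 7 = 19

19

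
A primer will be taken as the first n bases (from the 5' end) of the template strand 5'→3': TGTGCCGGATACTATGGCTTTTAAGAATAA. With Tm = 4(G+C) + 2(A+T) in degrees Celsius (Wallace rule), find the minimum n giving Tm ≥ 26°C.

n = 8

First 7 bases: TGTGCCG → Tm = 24°C (< 26°C)
First 8 bases: TGTGCCGG → Tm = 28°C (≥ 26°C)
Since every base adds ≥2°C, Tm only increases with n, so the threshold is first crossed at n = 8.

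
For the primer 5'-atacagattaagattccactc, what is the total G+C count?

Scanning the sequence gives G=2, A=8, C=5, T=6.
G+C = 2 + 5 = 7

7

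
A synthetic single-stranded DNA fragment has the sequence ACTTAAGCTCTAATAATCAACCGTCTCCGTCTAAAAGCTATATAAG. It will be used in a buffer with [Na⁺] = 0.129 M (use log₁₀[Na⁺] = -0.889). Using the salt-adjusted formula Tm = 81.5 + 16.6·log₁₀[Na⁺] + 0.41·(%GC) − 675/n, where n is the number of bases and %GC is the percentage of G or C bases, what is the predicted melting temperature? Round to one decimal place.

66.3°C

Length n = 46. Counting bases: C=11, G=5, T=13, A=17
G+C = 16, so %GC = 16/46 × 100 = 34.783%
Salt term: 16.6 × (-0.889) = -14.757
GC term: 0.41 × 34.783 = 14.261; length term: −675/46 = −14.674
Tm = 81.5 + (-14.757) + 14.261 − 14.674 = 66.33 → 66.3°C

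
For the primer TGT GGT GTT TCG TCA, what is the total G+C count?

Counting bases: C=2, A=1, T=7, G=5
G+C = 5 + 2 = 7

7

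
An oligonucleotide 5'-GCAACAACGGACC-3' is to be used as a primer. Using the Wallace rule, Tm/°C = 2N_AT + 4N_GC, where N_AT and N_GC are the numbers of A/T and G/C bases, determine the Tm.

42°C

Scanning the sequence gives C=5, G=3, T=0, A=5.
So N_AT = 5 and N_GC = 8.
Tm = 2(5) + 4(8) = 10 + 32 = 42°C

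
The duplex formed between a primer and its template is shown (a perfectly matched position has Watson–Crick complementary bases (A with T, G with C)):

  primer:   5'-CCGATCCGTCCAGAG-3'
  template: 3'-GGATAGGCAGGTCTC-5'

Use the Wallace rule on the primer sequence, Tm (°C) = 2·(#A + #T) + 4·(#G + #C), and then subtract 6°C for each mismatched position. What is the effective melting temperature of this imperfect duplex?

44°C

Primer base counts: A=3, T=2, G=4, C=6 → A+T=5, G+C=10
Perfect-match Tm = 2(5) + 4(10) = 10 + 40 = 50°C
Mismatches (positions where the bases are not complementary): 1 (at position 3)
Effective Tm = 50 − 1×6 = 50 − 6 = 44°C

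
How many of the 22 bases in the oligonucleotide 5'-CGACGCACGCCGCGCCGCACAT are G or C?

17

Counting bases: A=4, G=6, T=1, C=11
Total G or C: 6 + 11 = 17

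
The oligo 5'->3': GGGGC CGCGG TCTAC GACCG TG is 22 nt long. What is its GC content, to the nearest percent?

77%

Base counts: T=3, A=2, C=7, G=10
G+C = 10 + 7 = 17 out of 22 bases
%GC = 17/22 × 100 = 77.27% ≈ 77%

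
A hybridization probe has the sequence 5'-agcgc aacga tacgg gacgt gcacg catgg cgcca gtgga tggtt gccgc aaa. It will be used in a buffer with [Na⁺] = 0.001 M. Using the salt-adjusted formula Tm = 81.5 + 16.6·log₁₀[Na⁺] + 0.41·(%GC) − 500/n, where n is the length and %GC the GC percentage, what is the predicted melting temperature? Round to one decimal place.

Length n = 53. Base counts: T=7, G=19, C=14, A=13
G+C = 33, so %GC = 33/53 × 100 = 62.264%
Salt term: 16.6 × (-3) = -49.8
GC term: 0.41 × 62.264 = 25.528; length term: −500/53 = −9.434
Tm = 81.5 + (-49.8) + 25.528 − 9.434 = 47.794 → 47.8°C

47.8°C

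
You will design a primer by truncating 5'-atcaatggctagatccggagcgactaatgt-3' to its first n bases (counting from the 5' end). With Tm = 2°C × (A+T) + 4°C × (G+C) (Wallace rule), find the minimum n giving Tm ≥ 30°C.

First 10 bases: ATCAATGGCT → Tm = 28°C (< 30°C)
First 11 bases: ATCAATGGCTA → Tm = 30°C (≥ 30°C)
Each additional base adds 2°C (A/T) or 4°C (G/C), so Tm is non-decreasing in n; n = 11 is the first length to reach 30°C.

n = 11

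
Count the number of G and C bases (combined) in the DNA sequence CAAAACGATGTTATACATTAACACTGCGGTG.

12

Base counts: T=8, C=6, G=6, A=11
Total G or C: 6 + 6 = 12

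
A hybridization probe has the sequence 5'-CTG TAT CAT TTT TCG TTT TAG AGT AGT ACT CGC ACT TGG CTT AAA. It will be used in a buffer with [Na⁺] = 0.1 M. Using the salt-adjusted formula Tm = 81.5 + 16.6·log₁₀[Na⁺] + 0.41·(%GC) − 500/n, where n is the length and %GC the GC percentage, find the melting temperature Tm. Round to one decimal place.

Length n = 45. A=10, C=8, T=19, G=8
G+C = 16, so %GC = 16/45 × 100 = 35.556%
Salt term: 16.6 × (-1) = -16.6
GC term: 0.41 × 35.556 = 14.578; length term: −500/45 = −11.111
Tm = 81.5 + (-16.6) + 14.578 − 11.111 = 68.367 → 68.4°C

68.4°C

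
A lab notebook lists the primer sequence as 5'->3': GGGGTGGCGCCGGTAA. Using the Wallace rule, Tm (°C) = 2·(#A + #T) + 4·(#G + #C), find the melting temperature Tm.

Scanning the sequence gives C=3, T=2, G=9, A=2.
A+T = 4, G+C = 12
Tm = 4·12 + 2·4 = 48 + 8 = 56°C

56°C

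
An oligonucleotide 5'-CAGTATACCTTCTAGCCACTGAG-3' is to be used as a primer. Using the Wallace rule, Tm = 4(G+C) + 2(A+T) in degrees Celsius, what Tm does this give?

68°C

A=6, G=4, T=6, C=7
A+T = 12, G+C = 11
Tm = 2(12) + 4(11) = 24 + 44 = 68°C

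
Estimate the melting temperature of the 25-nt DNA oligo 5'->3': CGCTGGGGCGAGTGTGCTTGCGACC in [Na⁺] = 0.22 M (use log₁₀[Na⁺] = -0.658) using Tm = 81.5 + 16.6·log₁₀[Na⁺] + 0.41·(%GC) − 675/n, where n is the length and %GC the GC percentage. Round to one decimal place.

Length n = 25. Base counts: C=7, T=5, A=2, G=11
G+C = 18, so %GC = 18/25 × 100 = 72%
Salt term: 16.6 × (-0.658) = -10.923
GC term: 0.41 × 72 = 29.52; length term: −675/25 = −27
Tm = 81.5 + (-10.923) + 29.52 − 27 = 73.097 → 73.1°C

73.1°C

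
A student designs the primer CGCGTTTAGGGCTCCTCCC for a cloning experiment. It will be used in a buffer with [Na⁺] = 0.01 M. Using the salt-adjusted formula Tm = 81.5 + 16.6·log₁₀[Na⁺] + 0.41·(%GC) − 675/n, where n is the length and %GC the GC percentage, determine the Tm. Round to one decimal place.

40.8°C

Length n = 19. Base counts: T=5, C=8, G=5, A=1
G+C = 13, so %GC = 13/19 × 100 = 68.421%
Salt term: 16.6 × (-2) = -33.2
GC term: 0.41 × 68.421 = 28.053; length term: −675/19 = −35.526
Tm = 81.5 + (-33.2) + 28.053 − 35.526 = 40.827 → 40.8°C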